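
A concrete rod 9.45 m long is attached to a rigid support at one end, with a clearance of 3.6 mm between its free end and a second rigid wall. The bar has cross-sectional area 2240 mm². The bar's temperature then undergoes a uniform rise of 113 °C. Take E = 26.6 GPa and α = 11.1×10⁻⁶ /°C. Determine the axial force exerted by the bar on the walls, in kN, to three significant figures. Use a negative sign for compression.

-52.0 kN

Free thermal expansion αLΔT = 11.1e-6 · 9450 · 113 = 11.85 mm.
The walls engage after the gap closes; constrained expansion = 11.85 − 3.6 = 8.253 mm.
The walls impose strain ε = −(8.253)/9450 = -8.7335e-04; σ = Eε = 26600 · -8.7335e-04 = -23.23 MPa.
Wall reaction R = σ·A = -23.23·2240 = -52040 N = -52.04 kN.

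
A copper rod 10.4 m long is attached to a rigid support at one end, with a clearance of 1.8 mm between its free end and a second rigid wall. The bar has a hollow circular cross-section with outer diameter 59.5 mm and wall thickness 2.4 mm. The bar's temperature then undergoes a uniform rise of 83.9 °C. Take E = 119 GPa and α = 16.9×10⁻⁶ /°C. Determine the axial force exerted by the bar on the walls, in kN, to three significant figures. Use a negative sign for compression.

-63.8 kN

Free thermal expansion αLΔT = 16.9e-6 · 10400 · 83.9 = 14.75 mm.
The walls engage after the gap closes; constrained expansion = 14.75 − 1.8 = 12.95 mm.
The walls impose strain ε = −(12.95)/10400 = -1.2448e-03; σ = Eε = 119000 · -1.2448e-03 = -148.1 MPa.
Wall reaction R = σ·A = -148.1·430.5 = -63780 N = -63.78 kN.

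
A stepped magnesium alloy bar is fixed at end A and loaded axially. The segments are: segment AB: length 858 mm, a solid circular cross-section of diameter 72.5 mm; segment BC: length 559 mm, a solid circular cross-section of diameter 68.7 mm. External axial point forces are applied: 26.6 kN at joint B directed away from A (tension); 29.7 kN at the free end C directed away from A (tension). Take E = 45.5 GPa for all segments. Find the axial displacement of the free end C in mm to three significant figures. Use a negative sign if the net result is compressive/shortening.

0.356 mm

Internal axial forces (sectioning from the free end, tension +): N_BC = 29.7 kN, N_AB = 56.3 kN.
A_AB = 4128 mm².
A_BC = 3707 mm².
δ_AB = 56300·858/(4128·45500) = 0.2572 mm
δ_BC = 29700·559/(3707·45500) = 0.09844 mm
δ = Σδ_i = 0.3556 mm.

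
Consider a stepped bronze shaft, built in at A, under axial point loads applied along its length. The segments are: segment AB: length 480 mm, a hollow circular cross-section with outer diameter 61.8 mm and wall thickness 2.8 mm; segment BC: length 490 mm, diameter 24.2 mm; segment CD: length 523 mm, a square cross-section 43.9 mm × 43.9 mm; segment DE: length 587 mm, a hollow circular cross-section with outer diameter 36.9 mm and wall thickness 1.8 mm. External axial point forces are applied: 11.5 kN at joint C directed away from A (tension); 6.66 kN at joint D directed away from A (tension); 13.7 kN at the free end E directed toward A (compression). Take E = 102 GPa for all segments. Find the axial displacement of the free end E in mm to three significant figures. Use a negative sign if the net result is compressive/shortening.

-0.329 mm

Internal axial forces (sectioning from the free end, tension +): N_DE = -13.7 kN, N_CD = -7.04 kN, N_BC = 4.46 kN, N_AB = 4.46 kN.
A_AB = 519 mm².
A_BC = 460 mm².
A_CD = 1927 mm².
A_DE = 198.5 mm².
δ_AB = 4460·480/(519·102000) = 0.04044 mm
δ_BC = 4460·490/(460·102000) = 0.04658 mm
δ_CD = -7040·523/(1927·102000) = -0.01873 mm
δ_DE = -13700·587/(198.5·102000) = -0.3972 mm
δ = Σδ_i = -0.3289 mm.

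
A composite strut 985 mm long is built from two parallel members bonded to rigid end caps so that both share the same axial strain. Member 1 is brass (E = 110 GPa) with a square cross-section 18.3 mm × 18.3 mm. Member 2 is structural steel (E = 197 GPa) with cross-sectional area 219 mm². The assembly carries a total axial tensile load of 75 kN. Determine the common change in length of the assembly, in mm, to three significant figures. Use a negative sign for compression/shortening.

0.924 mm

A_1 = 334.9 mm².
Equal strain + equilibrium ⇒ each member carries load in proportion to AE: A₁E₁ = 36840000 N, A₂E₂ = 43140000 N, ΣAE = 79980000 N.
δ = PL/ΣAE = 75000·985/79980000 = 0.9237 mm.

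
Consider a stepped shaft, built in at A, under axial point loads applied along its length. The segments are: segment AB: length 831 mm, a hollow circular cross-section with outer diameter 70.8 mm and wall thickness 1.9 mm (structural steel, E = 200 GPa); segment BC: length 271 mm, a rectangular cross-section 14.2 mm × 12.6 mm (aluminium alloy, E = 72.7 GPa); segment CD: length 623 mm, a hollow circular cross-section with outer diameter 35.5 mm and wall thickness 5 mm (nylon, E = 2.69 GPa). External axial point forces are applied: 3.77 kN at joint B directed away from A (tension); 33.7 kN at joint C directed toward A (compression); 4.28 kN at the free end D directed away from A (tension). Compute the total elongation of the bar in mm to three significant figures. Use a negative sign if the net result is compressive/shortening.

1.20 mm

Internal axial forces (sectioning from the free end, tension +): N_CD = 4.28 kN, N_BC = -29.42 kN, N_AB = -25.65 kN.
A_AB = 411.3 mm².
A_BC = 178.9 mm².
A_CD = 479.1 mm².
δ_AB = -25650·831/(411.3·200000) = -0.2591 mm
δ_BC = -29420·271/(178.9·72700) = -0.6129 mm
δ_CD = 4280·623/(479.1·2690) = 2.069 mm
δ = Σδ_i = 1.197 mm.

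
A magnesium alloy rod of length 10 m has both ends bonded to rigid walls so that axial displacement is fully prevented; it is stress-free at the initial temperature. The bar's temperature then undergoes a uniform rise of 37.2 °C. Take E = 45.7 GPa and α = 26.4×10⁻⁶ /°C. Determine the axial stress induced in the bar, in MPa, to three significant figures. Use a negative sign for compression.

Free thermal expansion αLΔT = 26.4e-6 · 10000 · 37.2 = 9.821 mm.
The walls impose strain ε = −(9.821)/10000 = -9.8208e-04; σ = Eε = 45700 · -9.8208e-04 = -44.88 MPa.

-44.9 MPa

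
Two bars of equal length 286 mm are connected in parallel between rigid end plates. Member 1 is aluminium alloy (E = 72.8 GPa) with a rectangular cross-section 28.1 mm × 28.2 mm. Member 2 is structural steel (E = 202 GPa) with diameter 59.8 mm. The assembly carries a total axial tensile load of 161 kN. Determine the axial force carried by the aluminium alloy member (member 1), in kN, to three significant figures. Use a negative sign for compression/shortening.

A_1 = 792.4 mm².
A_2 = 2809 mm².
Equal strain + equilibrium ⇒ each member carries load in proportion to AE: A₁E₁ = 57690000 N, A₂E₂ = 567300000 N, ΣAE = 625000000 N.
F₁ = P·A₁E₁/ΣAE = 161000·57690000/625000000 = 14860 N.

14.9 kN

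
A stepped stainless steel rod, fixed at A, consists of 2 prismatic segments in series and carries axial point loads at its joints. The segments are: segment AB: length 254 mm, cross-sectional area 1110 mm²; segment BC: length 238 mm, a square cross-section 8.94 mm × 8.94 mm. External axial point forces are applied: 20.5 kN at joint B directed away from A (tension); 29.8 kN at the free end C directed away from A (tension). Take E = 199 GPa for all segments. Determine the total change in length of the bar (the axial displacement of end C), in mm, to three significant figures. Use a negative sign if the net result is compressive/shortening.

Internal axial forces (sectioning from the free end, tension +): N_BC = 29.8 kN, N_AB = 50.3 kN.
A_BC = 79.92 mm².
δ_AB = 50300·254/(1110·199000) = 0.05784 mm
δ_BC = 29800·238/(79.92·199000) = 0.4459 mm
δ = Σδ_i = 0.5038 mm.

0.504 mm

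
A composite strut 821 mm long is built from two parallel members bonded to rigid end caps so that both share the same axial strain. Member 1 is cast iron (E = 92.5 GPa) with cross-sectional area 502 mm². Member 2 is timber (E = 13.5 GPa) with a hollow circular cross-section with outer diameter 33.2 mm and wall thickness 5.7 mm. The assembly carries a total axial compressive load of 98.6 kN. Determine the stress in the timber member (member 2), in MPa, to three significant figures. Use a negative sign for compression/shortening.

-25.1 MPa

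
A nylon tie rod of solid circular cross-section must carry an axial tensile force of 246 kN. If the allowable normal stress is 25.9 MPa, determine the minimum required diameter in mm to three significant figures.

110 mm

Required area A ≥ P/σ_allow = 246000/25.9 = 9498 mm².
For a solid circular section, d ≥ √(4A/π) = 110 mm.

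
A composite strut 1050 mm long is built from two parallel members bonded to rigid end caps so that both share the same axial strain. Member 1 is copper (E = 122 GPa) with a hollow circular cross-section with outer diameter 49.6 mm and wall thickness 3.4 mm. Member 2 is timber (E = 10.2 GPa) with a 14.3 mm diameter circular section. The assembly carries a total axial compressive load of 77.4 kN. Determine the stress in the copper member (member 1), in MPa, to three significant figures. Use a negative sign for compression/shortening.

-153 MPa

A_1 = 493.5 mm².
A_2 = 160.6 mm².
Equal strain + equilibrium ⇒ each member carries load in proportion to AE: A₁E₁ = 60200000 N, A₂E₂ = 1638000 N, ΣAE = 61840000 N.
σ₁ = P·E₁/ΣAE = -77400·122000/61840000 = -152.7 MPa.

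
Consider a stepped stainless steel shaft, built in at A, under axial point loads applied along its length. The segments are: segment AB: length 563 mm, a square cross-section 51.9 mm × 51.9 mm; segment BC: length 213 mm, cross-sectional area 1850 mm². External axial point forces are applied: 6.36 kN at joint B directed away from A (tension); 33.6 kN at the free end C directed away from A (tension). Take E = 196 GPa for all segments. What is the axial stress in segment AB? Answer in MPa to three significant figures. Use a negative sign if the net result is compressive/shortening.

Internal axial forces (sectioning from the free end, tension +): N_BC = 33.6 kN, N_AB = 39.96 kN.
A_AB = 2694 mm².
σ_AB = N_AB/A_AB = 39960/2694 = 14.84 MPa.

14.8 MPa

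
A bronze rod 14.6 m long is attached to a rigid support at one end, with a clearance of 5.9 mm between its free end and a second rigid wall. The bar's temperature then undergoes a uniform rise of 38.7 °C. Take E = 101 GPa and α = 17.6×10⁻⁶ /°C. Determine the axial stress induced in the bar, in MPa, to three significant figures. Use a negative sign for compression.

Free thermal expansion αLΔT = 17.6e-6 · 14600 · 38.7 = 9.944 mm.
The walls engage after the gap closes; constrained expansion = 9.944 − 5.9 = 4.044 mm.
The walls impose strain ε = −(4.044)/14600 = -2.7701e-04; σ = Eε = 101000 · -2.7701e-04 = -27.98 MPa.

-28.0 MPa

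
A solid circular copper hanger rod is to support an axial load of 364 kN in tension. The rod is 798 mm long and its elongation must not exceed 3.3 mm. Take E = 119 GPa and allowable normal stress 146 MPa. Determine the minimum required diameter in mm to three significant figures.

56.3 mm

Required area A ≥ P/σ_allow = 364000/146 = 2493 mm².
For a solid circular section, d ≥ √(4A/π) = 56.34 mm.
Elongation limit: A ≥ PL/(Eδ_allow) = 364000·798/(119000·3.3) = 739.7 mm² ⇒ d ≥ 30.69 mm.
The stress limit governs.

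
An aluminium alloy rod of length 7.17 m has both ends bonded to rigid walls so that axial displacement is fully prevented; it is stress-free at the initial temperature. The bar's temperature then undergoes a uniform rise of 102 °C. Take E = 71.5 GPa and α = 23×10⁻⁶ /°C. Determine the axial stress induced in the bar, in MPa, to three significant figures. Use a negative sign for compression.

-168 MPa

Free thermal expansion αLΔT = 23e-6 · 7170 · 102 = 16.82 mm.
The walls impose strain ε = −(16.82)/7170 = -2.3460e-03; σ = Eε = 71500 · -2.3460e-03 = -167.7 MPa.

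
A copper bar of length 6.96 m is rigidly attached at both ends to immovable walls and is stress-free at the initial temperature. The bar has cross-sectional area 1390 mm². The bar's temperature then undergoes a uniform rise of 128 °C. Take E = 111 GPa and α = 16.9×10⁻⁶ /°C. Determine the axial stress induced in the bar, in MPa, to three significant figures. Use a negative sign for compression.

-240 MPa

Free thermal expansion αLΔT = 16.9e-6 · 6960 · 128 = 15.06 mm.
The walls impose strain ε = −(15.06)/6960 = -2.1632e-03; σ = Eε = 111000 · -2.1632e-03 = -240.1 MPa.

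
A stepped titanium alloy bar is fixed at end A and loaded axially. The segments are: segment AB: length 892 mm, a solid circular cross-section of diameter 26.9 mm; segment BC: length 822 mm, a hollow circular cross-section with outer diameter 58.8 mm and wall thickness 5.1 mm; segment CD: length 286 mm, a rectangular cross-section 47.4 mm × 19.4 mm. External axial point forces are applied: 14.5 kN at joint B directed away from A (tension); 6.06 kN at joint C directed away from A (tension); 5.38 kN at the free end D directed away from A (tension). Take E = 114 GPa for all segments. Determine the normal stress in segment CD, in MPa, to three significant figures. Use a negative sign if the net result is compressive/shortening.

5.85 MPa

Internal axial forces (sectioning from the free end, tension +): N_CD = 5.38 kN, N_BC = 11.44 kN, N_AB = 25.94 kN.
A_CD = 919.6 mm².
σ_CD = N_CD/A_CD = 5380/919.6 = 5.851 MPa.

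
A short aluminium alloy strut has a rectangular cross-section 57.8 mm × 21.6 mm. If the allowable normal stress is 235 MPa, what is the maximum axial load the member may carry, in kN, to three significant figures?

293 kN

A = 1248 mm².
P_max = σ_allow · A = 235 · 1248 = 293400 N = 293.4 kN.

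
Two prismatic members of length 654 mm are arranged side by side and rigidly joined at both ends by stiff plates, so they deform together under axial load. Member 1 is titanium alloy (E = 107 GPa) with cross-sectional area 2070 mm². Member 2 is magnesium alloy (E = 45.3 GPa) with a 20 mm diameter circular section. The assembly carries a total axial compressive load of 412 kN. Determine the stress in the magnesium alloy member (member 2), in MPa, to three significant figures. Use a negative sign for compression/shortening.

-79.2 MPa

A_2 = 314.2 mm².
Equal strain + equilibrium ⇒ each member carries load in proportion to AE: A₁E₁ = 221500000 N, A₂E₂ = 14230000 N, ΣAE = 235700000 N.
σ₂ = P·E₂/ΣAE = -412000·45300/235700000 = -79.18 MPa.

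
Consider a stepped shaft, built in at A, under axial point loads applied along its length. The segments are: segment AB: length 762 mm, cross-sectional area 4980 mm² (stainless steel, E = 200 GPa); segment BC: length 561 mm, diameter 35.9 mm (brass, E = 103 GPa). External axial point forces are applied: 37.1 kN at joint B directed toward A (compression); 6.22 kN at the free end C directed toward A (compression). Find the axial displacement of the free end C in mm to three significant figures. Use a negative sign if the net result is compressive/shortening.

Internal axial forces (sectioning from the free end, tension +): N_BC = -6.22 kN, N_AB = -43.32 kN.
A_BC = 1012 mm².
δ_AB = -43320·762/(4980·200000) = -0.03314 mm
δ_BC = -6220·561/(1012·103000) = -0.03347 mm
δ = Σδ_i = -0.06661 mm.

-0.0666 mm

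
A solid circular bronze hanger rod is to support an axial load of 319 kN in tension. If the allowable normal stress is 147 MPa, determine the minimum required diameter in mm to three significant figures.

52.6 mm

Required area A ≥ P/σ_allow = 319000/147 = 2170 mm².
For a solid circular section, d ≥ √(4A/π) = 52.56 mm.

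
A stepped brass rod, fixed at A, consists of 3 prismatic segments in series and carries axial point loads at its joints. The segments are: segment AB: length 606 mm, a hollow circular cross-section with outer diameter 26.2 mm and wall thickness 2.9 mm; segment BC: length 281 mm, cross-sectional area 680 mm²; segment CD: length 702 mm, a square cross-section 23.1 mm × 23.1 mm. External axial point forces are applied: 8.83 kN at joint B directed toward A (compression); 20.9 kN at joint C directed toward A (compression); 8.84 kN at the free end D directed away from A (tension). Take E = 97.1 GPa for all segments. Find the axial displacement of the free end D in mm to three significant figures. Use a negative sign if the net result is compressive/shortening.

-0.546 mm

Internal axial forces (sectioning from the free end, tension +): N_CD = 8.84 kN, N_BC = -12.06 kN, N_AB = -20.89 kN.
A_AB = 212.3 mm².
A_CD = 533.6 mm².
δ_AB = -20890·606/(212.3·97100) = -0.6142 mm
δ_BC = -12060·281/(680·97100) = -0.05132 mm
δ_CD = 8840·702/(533.6·97100) = 0.1198 mm
δ = Σδ_i = -0.5457 mm.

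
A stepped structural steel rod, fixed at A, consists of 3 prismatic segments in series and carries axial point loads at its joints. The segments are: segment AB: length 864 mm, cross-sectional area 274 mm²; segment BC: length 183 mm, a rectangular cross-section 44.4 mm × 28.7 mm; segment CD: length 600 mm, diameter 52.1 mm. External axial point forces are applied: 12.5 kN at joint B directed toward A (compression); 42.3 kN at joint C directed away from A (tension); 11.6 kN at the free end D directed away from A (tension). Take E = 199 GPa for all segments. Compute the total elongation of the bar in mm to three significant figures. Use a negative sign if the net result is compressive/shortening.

Internal axial forces (sectioning from the free end, tension +): N_CD = 11.6 kN, N_BC = 53.9 kN, N_AB = 41.4 kN.
A_BC = 1274 mm².
A_CD = 2132 mm².
δ_AB = 41400·864/(274·199000) = 0.656 mm
δ_BC = 53900·183/(1274·199000) = 0.0389 mm
δ_CD = 11600·600/(2132·199000) = 0.01641 mm
δ = Σδ_i = 0.7113 mm.

0.711 mm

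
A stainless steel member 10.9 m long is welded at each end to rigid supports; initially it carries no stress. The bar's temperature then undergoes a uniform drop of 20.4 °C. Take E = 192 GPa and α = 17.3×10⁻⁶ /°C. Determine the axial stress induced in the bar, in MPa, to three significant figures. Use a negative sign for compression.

67.8 MPa

Free thermal expansion αLΔT = 17.3e-6 · 10900 · -20.4 = -3.847 mm.
The walls impose strain ε = −(-3.847)/10900 = 3.5292e-04; σ = Eε = 192000 · 3.5292e-04 = 67.76 MPa.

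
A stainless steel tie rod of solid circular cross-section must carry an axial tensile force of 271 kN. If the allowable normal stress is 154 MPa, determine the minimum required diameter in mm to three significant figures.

47.3 mm

Required area A ≥ P/σ_allow = 271000/154 = 1760 mm².
For a solid circular section, d ≥ √(4A/π) = 47.33 mm.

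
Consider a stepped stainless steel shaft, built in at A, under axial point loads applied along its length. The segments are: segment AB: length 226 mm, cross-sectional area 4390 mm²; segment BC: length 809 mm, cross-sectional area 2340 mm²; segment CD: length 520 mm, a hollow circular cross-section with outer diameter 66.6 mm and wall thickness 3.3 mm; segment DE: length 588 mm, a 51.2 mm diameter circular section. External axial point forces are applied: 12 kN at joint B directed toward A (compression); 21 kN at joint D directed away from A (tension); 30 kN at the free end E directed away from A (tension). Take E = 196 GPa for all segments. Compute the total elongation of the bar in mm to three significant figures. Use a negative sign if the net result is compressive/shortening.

Internal axial forces (sectioning from the free end, tension +): N_DE = 30 kN, N_CD = 51 kN, N_BC = 51 kN, N_AB = 39 kN.
A_CD = 656.2 mm².
A_DE = 2059 mm².
δ_AB = 39000·226/(4390·196000) = 0.01024 mm
δ_BC = 51000·809/(2340·196000) = 0.08996 mm
δ_CD = 51000·520/(656.2·196000) = 0.2062 mm
δ_DE = 30000·588/(2059·196000) = 0.04371 mm
δ = Σδ_i = 0.3501 mm.

0.350 mm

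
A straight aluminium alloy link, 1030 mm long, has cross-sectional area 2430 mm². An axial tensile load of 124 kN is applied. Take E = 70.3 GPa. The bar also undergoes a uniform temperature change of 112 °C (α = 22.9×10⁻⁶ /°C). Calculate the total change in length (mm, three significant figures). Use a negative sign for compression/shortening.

3.39 mm

δ_mech = NL/(AE) = 124000·1030/(2430·70300) = 0.7476 mm.
δ_thermal = αLΔT = 22.9e-6·1030·112 = 2.642 mm.
δ = δ_mech + δ_thermal = 3.389 mm.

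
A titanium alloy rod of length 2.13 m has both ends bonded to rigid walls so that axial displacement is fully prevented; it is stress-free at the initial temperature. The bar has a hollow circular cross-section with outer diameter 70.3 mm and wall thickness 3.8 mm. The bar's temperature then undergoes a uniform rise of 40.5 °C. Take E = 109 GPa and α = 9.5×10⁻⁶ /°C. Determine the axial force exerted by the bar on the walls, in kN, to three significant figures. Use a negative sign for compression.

Free thermal expansion αLΔT = 9.5e-6 · 2130 · 40.5 = 0.8195 mm.
The walls impose strain ε = −(0.8195)/2130 = -3.8475e-04; σ = Eε = 109000 · -3.8475e-04 = -41.94 MPa.
Wall reaction R = σ·A = -41.94·793.9 = -33290 N = -33.29 kN.

-33.3 kN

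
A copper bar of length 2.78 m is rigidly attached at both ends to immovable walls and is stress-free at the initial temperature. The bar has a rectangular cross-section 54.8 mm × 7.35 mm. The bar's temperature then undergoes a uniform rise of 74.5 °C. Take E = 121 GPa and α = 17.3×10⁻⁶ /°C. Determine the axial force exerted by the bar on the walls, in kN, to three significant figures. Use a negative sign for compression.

-62.8 kN

Free thermal expansion αLΔT = 17.3e-6 · 2780 · 74.5 = 3.583 mm.
The walls impose strain ε = −(3.583)/2780 = -1.2889e-03; σ = Eε = 121000 · -1.2889e-03 = -156 MPa.
Wall reaction R = σ·A = -156·402.8 = -62810 N = -62.81 kN.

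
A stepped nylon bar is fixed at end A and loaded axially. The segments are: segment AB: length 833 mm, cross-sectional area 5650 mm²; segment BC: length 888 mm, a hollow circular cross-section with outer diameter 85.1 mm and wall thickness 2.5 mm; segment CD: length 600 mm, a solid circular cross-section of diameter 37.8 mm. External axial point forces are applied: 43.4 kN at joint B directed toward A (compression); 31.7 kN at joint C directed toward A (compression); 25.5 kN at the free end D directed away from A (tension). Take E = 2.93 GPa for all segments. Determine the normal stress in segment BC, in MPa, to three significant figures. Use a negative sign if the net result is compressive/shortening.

-9.56 MPa

Internal axial forces (sectioning from the free end, tension +): N_CD = 25.5 kN, N_BC = -6.2 kN, N_AB = -49.6 kN.
A_BC = 648.7 mm².
σ_BC = N_BC/A_BC = -6200/648.7 = -9.557 MPa.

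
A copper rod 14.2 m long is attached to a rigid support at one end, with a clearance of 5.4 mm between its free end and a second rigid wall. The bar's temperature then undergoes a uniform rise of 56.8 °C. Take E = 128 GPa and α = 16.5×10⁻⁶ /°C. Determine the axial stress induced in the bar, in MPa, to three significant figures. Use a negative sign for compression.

-71.3 MPa

Free thermal expansion αLΔT = 16.5e-6 · 14200 · 56.8 = 13.31 mm.
The walls engage after the gap closes; constrained expansion = 13.31 − 5.4 = 7.908 mm.
The walls impose strain ε = −(7.908)/14200 = -5.5692e-04; σ = Eε = 128000 · -5.5692e-04 = -71.29 MPa.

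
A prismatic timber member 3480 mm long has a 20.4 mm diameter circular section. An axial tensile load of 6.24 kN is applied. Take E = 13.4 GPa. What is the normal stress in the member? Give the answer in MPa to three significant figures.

A = 326.9 mm².
σ = N/A = 6240/326.9 = 19.09 MPa.

19.1 MPa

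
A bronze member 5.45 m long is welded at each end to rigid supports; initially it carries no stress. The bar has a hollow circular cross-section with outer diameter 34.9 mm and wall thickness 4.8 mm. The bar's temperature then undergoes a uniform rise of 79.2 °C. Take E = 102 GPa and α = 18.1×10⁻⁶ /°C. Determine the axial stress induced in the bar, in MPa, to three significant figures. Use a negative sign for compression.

Free thermal expansion αLΔT = 18.1e-6 · 5450 · 79.2 = 7.813 mm.
The walls impose strain ε = −(7.813)/5450 = -1.4335e-03; σ = Eε = 102000 · -1.4335e-03 = -146.2 MPa.

-146 MPa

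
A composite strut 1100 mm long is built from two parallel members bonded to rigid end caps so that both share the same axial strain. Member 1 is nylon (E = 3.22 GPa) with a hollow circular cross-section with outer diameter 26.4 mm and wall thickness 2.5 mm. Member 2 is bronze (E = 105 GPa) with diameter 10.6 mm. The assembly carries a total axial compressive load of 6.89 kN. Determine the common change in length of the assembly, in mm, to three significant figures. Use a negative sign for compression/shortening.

-0.768 mm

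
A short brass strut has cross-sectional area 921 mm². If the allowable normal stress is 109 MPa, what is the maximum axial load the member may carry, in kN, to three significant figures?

P_max = σ_allow · A = 109 · 921 = 100400 N = 100.4 kN.

100 kN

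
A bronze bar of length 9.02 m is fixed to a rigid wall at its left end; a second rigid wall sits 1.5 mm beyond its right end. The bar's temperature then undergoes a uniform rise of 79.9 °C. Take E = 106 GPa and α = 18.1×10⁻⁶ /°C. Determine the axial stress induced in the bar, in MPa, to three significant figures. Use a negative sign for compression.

-136 MPa

Free thermal expansion αLΔT = 18.1e-6 · 9020 · 79.9 = 13.04 mm.
The walls engage after the gap closes; constrained expansion = 13.04 − 1.5 = 11.54 mm.
The walls impose strain ε = −(11.54)/9020 = -1.2799e-03; σ = Eε = 106000 · -1.2799e-03 = -135.7 MPa.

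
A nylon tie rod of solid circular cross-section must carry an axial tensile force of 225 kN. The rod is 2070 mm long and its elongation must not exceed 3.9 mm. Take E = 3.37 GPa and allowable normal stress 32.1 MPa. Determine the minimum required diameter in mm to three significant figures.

212 mm

Required area A ≥ P/σ_allow = 225000/32.1 = 7009 mm².
For a solid circular section, d ≥ √(4A/π) = 94.47 mm.
Elongation limit: A ≥ PL/(Eδ_allow) = 225000·2070/(3370·3.9) = 35440 mm² ⇒ d ≥ 212.4 mm.
The elongation limit governs.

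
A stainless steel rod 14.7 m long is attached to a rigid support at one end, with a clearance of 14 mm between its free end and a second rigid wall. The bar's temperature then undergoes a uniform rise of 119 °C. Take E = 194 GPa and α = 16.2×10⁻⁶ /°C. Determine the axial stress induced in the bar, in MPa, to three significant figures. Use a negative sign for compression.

Free thermal expansion αLΔT = 16.2e-6 · 14700 · 119 = 28.34 mm.
The walls engage after the gap closes; constrained expansion = 28.34 − 14 = 14.34 mm.
The walls impose strain ε = −(14.34)/14700 = -9.7542e-04; σ = Eε = 194000 · -9.7542e-04 = -189.2 MPa.

-189 MPa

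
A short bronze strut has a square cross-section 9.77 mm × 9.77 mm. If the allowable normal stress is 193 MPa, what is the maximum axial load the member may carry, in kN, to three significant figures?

18.4 kN

A = 95.45 mm².
P_max = σ_allow · A = 193 · 95.45 = 18420 N = 18.42 kN.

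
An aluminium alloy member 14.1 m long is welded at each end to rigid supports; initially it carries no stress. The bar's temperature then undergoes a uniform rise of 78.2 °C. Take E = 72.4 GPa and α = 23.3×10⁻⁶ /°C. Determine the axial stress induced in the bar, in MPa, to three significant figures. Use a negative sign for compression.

Free thermal expansion αLΔT = 23.3e-6 · 14100 · 78.2 = 25.69 mm.
The walls impose strain ε = −(25.69)/14100 = -1.8221e-03; σ = Eε = 72400 · -1.8221e-03 = -131.9 MPa.

-132 MPa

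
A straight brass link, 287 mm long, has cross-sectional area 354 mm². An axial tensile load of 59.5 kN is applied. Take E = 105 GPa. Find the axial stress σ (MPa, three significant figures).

168 MPa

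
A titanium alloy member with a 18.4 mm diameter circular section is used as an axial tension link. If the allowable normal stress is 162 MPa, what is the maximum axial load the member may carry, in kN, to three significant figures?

43.1 kN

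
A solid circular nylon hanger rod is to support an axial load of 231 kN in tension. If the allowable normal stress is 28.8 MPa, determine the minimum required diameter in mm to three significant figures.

101 mm

Required area A ≥ P/σ_allow = 231000/28.8 = 8021 mm².
For a solid circular section, d ≥ √(4A/π) = 101.1 mm.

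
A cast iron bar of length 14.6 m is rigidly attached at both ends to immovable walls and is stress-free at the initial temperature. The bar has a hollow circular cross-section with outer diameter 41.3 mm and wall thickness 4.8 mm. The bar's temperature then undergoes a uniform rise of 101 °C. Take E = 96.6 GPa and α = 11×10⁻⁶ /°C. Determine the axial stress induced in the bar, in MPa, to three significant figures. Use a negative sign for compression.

Free thermal expansion αLΔT = 11e-6 · 14600 · 101 = 16.22 mm.
The walls impose strain ε = −(16.22)/14600 = -1.1110e-03; σ = Eε = 96600 · -1.1110e-03 = -107.3 MPa.

-107 MPa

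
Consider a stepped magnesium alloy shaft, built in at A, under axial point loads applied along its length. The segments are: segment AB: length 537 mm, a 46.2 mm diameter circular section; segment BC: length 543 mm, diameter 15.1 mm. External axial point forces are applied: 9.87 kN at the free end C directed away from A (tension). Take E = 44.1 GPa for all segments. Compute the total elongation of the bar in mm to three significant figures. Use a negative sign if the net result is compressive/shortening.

Internal axial forces (sectioning from the free end, tension +): N_BC = 9.87 kN, N_AB = 9.87 kN.
A_AB = 1676 mm².
A_BC = 179.1 mm².
δ_AB = 9870·537/(1676·44100) = 0.07169 mm
δ_BC = 9870·543/(179.1·44100) = 0.6786 mm
δ = Σδ_i = 0.7503 mm.

0.750 mm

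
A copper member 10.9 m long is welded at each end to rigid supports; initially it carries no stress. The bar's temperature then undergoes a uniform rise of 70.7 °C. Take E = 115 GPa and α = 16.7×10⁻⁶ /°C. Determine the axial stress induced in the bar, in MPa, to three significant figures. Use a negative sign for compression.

-136 MPa

Free thermal expansion αLΔT = 16.7e-6 · 10900 · 70.7 = 12.87 mm.
The walls impose strain ε = −(12.87)/10900 = -1.1807e-03; σ = Eε = 115000 · -1.1807e-03 = -135.8 MPa.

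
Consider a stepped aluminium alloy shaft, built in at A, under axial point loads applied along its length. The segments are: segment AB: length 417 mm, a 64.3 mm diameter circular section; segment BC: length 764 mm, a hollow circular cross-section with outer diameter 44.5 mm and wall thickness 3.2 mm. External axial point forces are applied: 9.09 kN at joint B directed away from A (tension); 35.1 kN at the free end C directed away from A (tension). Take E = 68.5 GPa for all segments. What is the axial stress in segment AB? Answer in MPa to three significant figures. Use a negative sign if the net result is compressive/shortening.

Internal axial forces (sectioning from the free end, tension +): N_BC = 35.1 kN, N_AB = 44.19 kN.
A_AB = 3247 mm².
σ_AB = N_AB/A_AB = 44190/3247 = 13.61 MPa.

13.6 MPa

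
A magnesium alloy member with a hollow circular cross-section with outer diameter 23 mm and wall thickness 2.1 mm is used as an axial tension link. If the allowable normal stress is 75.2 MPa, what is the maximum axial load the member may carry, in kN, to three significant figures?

10.4 kN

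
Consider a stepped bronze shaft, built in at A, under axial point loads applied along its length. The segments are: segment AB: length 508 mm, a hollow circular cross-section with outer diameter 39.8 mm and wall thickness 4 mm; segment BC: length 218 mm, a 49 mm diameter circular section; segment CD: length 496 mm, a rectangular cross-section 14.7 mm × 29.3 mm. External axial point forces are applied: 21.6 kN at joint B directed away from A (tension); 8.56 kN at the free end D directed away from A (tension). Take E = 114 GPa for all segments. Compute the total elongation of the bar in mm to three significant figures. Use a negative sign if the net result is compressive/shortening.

0.394 mm

Internal axial forces (sectioning from the free end, tension +): N_CD = 8.56 kN, N_BC = 8.56 kN, N_AB = 30.16 kN.
A_AB = 449.9 mm².
A_BC = 1886 mm².
A_CD = 430.7 mm².
δ_AB = 30160·508/(449.9·114000) = 0.2987 mm
δ_BC = 8560·218/(1886·114000) = 0.00868 mm
δ_CD = 8560·496/(430.7·114000) = 0.08647 mm
δ = Σδ_i = 0.3939 mm.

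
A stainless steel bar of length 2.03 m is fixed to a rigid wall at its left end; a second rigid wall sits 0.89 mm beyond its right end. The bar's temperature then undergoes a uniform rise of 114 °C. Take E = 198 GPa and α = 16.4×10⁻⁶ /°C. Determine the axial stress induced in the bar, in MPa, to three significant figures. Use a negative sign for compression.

-283 MPa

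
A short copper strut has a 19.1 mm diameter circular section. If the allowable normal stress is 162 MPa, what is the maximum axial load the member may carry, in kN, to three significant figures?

46.4 kN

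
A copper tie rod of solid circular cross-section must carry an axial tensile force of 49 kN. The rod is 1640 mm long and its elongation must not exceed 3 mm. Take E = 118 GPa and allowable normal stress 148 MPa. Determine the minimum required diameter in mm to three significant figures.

Required area A ≥ P/σ_allow = 49000/148 = 331.1 mm².
For a solid circular section, d ≥ √(4A/π) = 20.53 mm.
Elongation limit: A ≥ PL/(Eδ_allow) = 49000·1640/(118000·3) = 227 mm² ⇒ d ≥ 17 mm.
The stress limit governs.

20.5 mm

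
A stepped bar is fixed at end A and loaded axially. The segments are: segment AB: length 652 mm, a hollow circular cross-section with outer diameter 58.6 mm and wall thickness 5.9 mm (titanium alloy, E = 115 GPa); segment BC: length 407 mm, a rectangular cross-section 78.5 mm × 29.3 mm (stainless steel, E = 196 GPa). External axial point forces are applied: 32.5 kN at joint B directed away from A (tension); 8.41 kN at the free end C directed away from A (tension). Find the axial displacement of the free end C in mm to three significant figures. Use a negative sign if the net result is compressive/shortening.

0.245 mm

Internal axial forces (sectioning from the free end, tension +): N_BC = 8.41 kN, N_AB = 40.91 kN.
A_AB = 976.8 mm².
A_BC = 2300 mm².
δ_AB = 40910·652/(976.8·115000) = 0.2374 mm
δ_BC = 8410·407/(2300·196000) = 0.007593 mm
δ = Σδ_i = 0.245 mm.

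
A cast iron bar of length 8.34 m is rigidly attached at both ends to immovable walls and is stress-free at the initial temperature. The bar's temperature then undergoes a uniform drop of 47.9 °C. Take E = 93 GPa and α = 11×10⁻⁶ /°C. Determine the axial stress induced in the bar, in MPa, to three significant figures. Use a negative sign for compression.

49.0 MPa

Free thermal expansion αLΔT = 11e-6 · 8340 · -47.9 = -4.394 mm.
The walls impose strain ε = −(-4.394)/8340 = 5.2690e-04; σ = Eε = 93000 · 5.2690e-04 = 49 MPa.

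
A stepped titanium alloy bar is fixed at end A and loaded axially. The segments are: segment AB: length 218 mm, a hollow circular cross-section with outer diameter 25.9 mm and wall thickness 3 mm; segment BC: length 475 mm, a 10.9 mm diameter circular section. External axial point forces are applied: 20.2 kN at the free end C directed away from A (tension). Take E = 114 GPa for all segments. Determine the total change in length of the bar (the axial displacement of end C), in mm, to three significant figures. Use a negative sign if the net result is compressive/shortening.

1.08 mm

Internal axial forces (sectioning from the free end, tension +): N_BC = 20.2 kN, N_AB = 20.2 kN.
A_AB = 215.8 mm².
A_BC = 93.31 mm².
δ_AB = 20200·218/(215.8·114000) = 0.179 mm
δ_BC = 20200·475/(93.31·114000) = 0.902 mm
δ = Σδ_i = 1.081 mm.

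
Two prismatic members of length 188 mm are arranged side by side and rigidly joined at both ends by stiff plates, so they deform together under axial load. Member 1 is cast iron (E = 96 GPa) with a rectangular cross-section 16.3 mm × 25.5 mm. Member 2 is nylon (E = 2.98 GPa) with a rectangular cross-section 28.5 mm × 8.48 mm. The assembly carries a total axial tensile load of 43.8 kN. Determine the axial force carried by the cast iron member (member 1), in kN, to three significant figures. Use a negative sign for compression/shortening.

A_1 = 415.7 mm².
A_2 = 241.7 mm².
Equal strain + equilibrium ⇒ each member carries load in proportion to AE: A₁E₁ = 39900000 N, A₂E₂ = 720200 N, ΣAE = 40620000 N.
F₁ = P·A₁E₁/ΣAE = 43800·39900000/40620000 = 43020 N.

43.0 kN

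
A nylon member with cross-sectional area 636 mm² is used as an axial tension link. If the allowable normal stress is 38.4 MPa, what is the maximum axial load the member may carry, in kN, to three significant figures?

P_max = σ_allow · A = 38.4 · 636 = 24420 N = 24.42 kN.

24.4 kN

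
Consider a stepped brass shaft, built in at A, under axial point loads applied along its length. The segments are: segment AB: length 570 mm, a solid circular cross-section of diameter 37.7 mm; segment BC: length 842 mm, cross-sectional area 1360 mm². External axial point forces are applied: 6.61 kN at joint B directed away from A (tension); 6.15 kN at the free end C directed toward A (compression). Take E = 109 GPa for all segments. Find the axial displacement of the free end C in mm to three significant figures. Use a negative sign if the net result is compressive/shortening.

-0.0328 mm

Internal axial forces (sectioning from the free end, tension +): N_BC = -6.15 kN, N_AB = 0.46 kN.
A_AB = 1116 mm².
δ_AB = 460·570/(1116·109000) = 0.002155 mm
δ_BC = -6150·842/(1360·109000) = -0.03493 mm
δ = Σδ_i = -0.03278 mm.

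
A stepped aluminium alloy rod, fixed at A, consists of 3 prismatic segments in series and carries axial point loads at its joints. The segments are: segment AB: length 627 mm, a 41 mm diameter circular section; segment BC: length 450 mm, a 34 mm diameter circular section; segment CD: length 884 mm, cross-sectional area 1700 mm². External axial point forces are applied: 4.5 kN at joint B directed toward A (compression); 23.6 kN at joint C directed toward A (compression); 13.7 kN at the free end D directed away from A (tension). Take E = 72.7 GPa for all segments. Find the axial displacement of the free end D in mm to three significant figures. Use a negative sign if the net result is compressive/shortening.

Internal axial forces (sectioning from the free end, tension +): N_CD = 13.7 kN, N_BC = -9.9 kN, N_AB = -14.4 kN.
A_AB = 1320 mm².
A_BC = 907.9 mm².
δ_AB = -14400·627/(1320·72700) = -0.09407 mm
δ_BC = -9900·450/(907.9·72700) = -0.06749 mm
δ_CD = 13700·884/(1700·72700) = 0.09799 mm
δ = Σδ_i = -0.06357 mm.

-0.0636 mm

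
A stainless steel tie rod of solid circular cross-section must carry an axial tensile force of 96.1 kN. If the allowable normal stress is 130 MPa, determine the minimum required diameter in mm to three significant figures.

Required area A ≥ P/σ_allow = 96100/130 = 739.2 mm².
For a solid circular section, d ≥ √(4A/π) = 30.68 mm.

30.7 mm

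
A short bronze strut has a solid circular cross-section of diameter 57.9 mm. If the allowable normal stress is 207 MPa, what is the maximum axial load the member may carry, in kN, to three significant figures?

A = 2633 mm².
P_max = σ_allow · A = 207 · 2633 = 545000 N = 545 kN.

545 kN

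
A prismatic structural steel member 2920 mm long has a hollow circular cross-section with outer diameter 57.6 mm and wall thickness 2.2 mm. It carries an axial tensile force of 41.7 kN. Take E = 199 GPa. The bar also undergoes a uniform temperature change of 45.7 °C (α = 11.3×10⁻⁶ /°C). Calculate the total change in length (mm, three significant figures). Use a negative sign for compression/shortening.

A = 382.9 mm².
δ_mech = NL/(AE) = 41700·2920/(382.9·199000) = 1.598 mm.
δ_thermal = αLΔT = 11.3e-6·2920·45.7 = 1.508 mm.
δ = δ_mech + δ_thermal = 3.106 mm.

3.11 mm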